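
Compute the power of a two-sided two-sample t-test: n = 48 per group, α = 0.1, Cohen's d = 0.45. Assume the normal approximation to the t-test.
Power ≈ 0.71

Power calculation (two-sample t-test, normal approximation):
z_β = d · √(n/2) - z_{α/2}
z_β = 0.45 · √(48/2) - 1.645
z_β = 0.45 · 4.899 - 1.645
z_β = 0.560

Power = Φ(z_β) = Φ(0.560) ≈ 0.712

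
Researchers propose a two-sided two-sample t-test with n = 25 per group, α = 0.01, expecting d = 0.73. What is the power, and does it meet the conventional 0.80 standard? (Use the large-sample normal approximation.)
Power ≈ 0.50; the study is underpowered (power < 0.80)

Power calculation (two-sample t-test, normal approximation):
z_β = d · √(n/2) - z_{α/2}
z_β = 0.73 · √(25/2) - 2.576
z_β = 0.73 · 3.536 - 2.576
z_β = 0.005

Power = Φ(z_β) = Φ(0.005) ≈ 0.502

Effect size d = 0.73 is medium by Cohen's convention (0.2/0.5/0.8).

Threshold: power ≥ 0.80 is conventionally adequate.
Power ≈ 0.50 → the study is underpowered (power < 0.80).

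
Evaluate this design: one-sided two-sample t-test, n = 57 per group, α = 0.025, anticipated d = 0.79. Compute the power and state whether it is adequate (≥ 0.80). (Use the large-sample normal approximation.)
Power ≈ 0.99; the study is adequately powered (power ≥ 0.80)

Power calculation (two-sample t-test, normal approximation):
z_β = d · √(n/2) - z_α
z_β = 0.79 · √(57/2) - 1.960
z_β = 0.79 · 5.339 - 1.960
z_β = 2.257

Power = Φ(z_β) = Φ(2.257) ≈ 0.988

Effect size d = 0.79 is medium by Cohen's convention (0.2/0.5/0.8).

Threshold: power ≥ 0.80 is conventionally adequate.
Power ≈ 0.99 → the study is adequately powered (power ≥ 0.80).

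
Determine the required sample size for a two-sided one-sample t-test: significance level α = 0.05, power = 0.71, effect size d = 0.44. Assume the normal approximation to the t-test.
n = 33

Sample size formula (one-sample t-test, normal approximation):
n = ((z_{α/2} + z_β) / d)²

z_{α/2} = 1.960 (for α = 0.05, two-sided)
z_β = 0.553 (for power = 0.71)
d = 0.44

n = ((1.960 + 0.553) / 0.44)²
n = (5.711)²
n ≈ 32.62
Round up to the next whole number: n = 33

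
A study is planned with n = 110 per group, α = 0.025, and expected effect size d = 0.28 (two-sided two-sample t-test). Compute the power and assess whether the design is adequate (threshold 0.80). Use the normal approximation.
Power ≈ 0.43; the study is underpowered (power < 0.80)

Power calculation (two-sample t-test, normal approximation):
z_β = d · √(n/2) - z_{α/2}
z_β = 0.28 · √(110/2) - 2.241
z_β = 0.28 · 7.416 - 2.241
z_β = -0.165

Power = Φ(z_β) = Φ(-0.165) ≈ 0.435

Effect size d = 0.28 is small by Cohen's convention (0.2/0.5/0.8).

Threshold: power ≥ 0.80 is conventionally adequate.
Power ≈ 0.43 → the study is underpowered (power < 0.80).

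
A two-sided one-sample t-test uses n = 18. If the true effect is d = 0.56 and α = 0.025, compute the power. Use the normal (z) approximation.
Power ≈ 0.55

Power calculation (one-sample t-test, normal approximation):
z_β = d · √n - z_{α/2}
z_β = 0.56 · √18 - 2.241
z_β = 0.56 · 4.243 - 2.241
z_β = 0.134

Power = Φ(z_β) = Φ(0.134) ≈ 0.553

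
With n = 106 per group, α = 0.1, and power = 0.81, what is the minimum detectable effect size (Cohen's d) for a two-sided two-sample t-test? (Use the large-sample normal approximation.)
d ≈ 0.35

Minimum detectable effect (two-sample t-test, normal approximation):
d = (z_{α/2} + z_β) / √(n/2)
d = (1.645 + 0.878) / √(106/2)
d = 2.523 / 7.280
d ≈ 0.35

By Cohen's convention (0.2 small / 0.5 medium / 0.8 large): small effect.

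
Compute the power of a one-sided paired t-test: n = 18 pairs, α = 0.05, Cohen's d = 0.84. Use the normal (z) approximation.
Power ≈ 0.97

Power calculation (paired t-test, normal approximation):
z_β = d · √n - z_α
z_β = 0.84 · √18 - 1.645
z_β = 0.84 · 4.243 - 1.645
z_β = 1.919

Power = Φ(z_β) = Φ(1.919) ≈ 0.973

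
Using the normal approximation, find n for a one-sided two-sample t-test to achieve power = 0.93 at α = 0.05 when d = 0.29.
n = 232 per group

Sample size formula (two-sample t-test, normal approximation):
n = 2 · ((z_α + z_β) / d)²

z_α = 1.645 (for α = 0.05, one-sided)
z_β = 1.476 (for power = 0.93)
d = 0.29

n = 2 · ((1.645 + 1.476) / 0.29)²
n = 2 · (10.762)²
n ≈ 231.64
Round up to the next whole number: n = 232 per group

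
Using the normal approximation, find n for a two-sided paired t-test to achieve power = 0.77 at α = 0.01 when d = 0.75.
n = 20 pairs

Sample size formula (paired t-test, normal approximation):
n = ((z_{α/2} + z_β) / d)²

z_{α/2} = 2.576 (for α = 0.01, two-sided)
z_β = 0.739 (for power = 0.77)
d = 0.75

n = ((2.576 + 0.739) / 0.75)²
n = (4.420)²
n ≈ 19.54
Round up to the next whole number: n = 20 pairs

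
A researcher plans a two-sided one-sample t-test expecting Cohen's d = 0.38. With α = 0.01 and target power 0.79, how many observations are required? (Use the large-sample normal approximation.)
n = 80

Sample size formula (one-sample t-test, normal approximation):
n = ((z_{α/2} + z_β) / d)²

z_{α/2} = 2.576 (for α = 0.01, two-sided)
z_β = 0.806 (for power = 0.79)
d = 0.38

n = ((2.576 + 0.806) / 0.38)²
n = (8.900)²
n ≈ 79.21
Round up to the next whole number: n = 80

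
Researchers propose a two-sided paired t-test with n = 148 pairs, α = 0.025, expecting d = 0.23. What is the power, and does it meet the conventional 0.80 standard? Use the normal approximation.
Power ≈ 0.71; the study is underpowered (power < 0.80)

Power calculation (paired t-test, normal approximation):
z_β = d · √n - z_{α/2}
z_β = 0.23 · √148 - 2.241
z_β = 0.23 · 12.166 - 2.241
z_β = 0.557

Power = Φ(z_β) = Φ(0.557) ≈ 0.711

Effect size d = 0.23 is small by Cohen's convention (0.2/0.5/0.8).

Threshold: power ≥ 0.80 is conventionally adequate.
Power ≈ 0.71 → the study is underpowered (power < 0.80).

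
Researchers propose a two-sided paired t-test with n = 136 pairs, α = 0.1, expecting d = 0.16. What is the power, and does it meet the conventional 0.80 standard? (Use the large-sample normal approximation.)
Power ≈ 0.59; the study is underpowered (power < 0.80)

Power calculation (paired t-test, normal approximation):
z_β = d · √n - z_{α/2}
z_β = 0.16 · √136 - 1.645
z_β = 0.16 · 11.662 - 1.645
z_β = 0.221

Power = Φ(z_β) = Φ(0.221) ≈ 0.587

Effect size d = 0.16 is very small by Cohen's convention (0.2/0.5/0.8).

Threshold: power ≥ 0.80 is conventionally adequate.
Power ≈ 0.59 → the study is underpowered (power < 0.80).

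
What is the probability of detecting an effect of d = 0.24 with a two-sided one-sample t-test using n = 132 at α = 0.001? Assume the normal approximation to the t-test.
Power ≈ 0.30

Power calculation (one-sample t-test, normal approximation):
z_β = d · √n - z_{α/2}
z_β = 0.24 · √132 - 3.291
z_β = 0.24 · 11.489 - 3.291
z_β = -0.533

Power = Φ(z_β) = Φ(-0.533) ≈ 0.297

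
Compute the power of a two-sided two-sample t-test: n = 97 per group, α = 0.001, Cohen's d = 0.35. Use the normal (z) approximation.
Power ≈ 0.20

Power calculation (two-sample t-test, normal approximation):
z_β = d · √(n/2) - z_{α/2}
z_β = 0.35 · √(97/2) - 3.291
z_β = 0.35 · 6.964 - 3.291
z_β = -0.853

Power = Φ(z_β) = Φ(-0.853) ≈ 0.197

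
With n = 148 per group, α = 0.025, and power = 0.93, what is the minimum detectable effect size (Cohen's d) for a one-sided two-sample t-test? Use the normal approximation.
d ≈ 0.40

Minimum detectable effect (two-sample t-test, normal approximation):
d = (z_α + z_β) / √(n/2)
d = (1.960 + 1.476) / √(148/2)
d = 3.436 / 8.602
d ≈ 0.40

By Cohen's convention (0.2 small / 0.5 medium / 0.8 large): small effect.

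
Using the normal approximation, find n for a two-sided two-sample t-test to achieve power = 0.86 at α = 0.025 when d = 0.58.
n = 66 per group

Sample size formula (two-sample t-test, normal approximation):
n = 2 · ((z_{α/2} + z_β) / d)²

z_{α/2} = 2.241 (for α = 0.025, two-sided)
z_β = 1.080 (for power = 0.86)
d = 0.58

n = 2 · ((2.241 + 1.080) / 0.58)²
n = 2 · (5.726)²
n ≈ 65.57
Round up to the next whole number: n = 66 per group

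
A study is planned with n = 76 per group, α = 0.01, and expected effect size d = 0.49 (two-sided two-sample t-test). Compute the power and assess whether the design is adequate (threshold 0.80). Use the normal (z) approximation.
Power ≈ 0.67; the study is underpowered (power < 0.80)

Power calculation (two-sample t-test, normal approximation):
z_β = d · √(n/2) - z_{α/2}
z_β = 0.49 · √(76/2) - 2.576
z_β = 0.49 · 6.164 - 2.576
z_β = 0.445

Power = Φ(z_β) = Φ(0.445) ≈ 0.672

Effect size d = 0.49 is small by Cohen's convention (0.2/0.5/0.8).

Threshold: power ≥ 0.80 is conventionally adequate.
Power ≈ 0.67 → the study is underpowered (power < 0.80).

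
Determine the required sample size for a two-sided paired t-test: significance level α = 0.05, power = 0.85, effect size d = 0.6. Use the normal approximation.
n = 25 pairs

Sample size formula (paired t-test, normal approximation):
n = ((z_{α/2} + z_β) / d)²

z_{α/2} = 1.960 (for α = 0.05, two-sided)
z_β = 1.036 (for power = 0.85)
d = 0.6

n = ((1.960 + 1.036) / 0.6)²
n = (4.993)²
n ≈ 24.93
Round up to the next whole number: n = 25 pairs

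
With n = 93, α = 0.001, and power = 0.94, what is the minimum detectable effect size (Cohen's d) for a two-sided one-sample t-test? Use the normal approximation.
d ≈ 0.50

Minimum detectable effect (one-sample t-test, normal approximation):
d = (z_{α/2} + z_β) / √n
d = (3.291 + 1.555) / √93
d = 4.845 / 9.644
d ≈ 0.50

By Cohen's convention (0.2 small / 0.5 medium / 0.8 large): medium effect.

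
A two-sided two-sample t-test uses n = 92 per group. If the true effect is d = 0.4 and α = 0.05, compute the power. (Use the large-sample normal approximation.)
Power ≈ 0.77

Power calculation (two-sample t-test, normal approximation):
z_β = d · √(n/2) - z_{α/2}
z_β = 0.4 · √(92/2) - 1.960
z_β = 0.4 · 6.782 - 1.960
z_β = 0.753

Power = Φ(z_β) = Φ(0.753) ≈ 0.774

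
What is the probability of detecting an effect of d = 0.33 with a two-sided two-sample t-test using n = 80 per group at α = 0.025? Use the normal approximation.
Power ≈ 0.44

Power calculation (two-sample t-test, normal approximation):
z_β = d · √(n/2) - z_{α/2}
z_β = 0.33 · √(80/2) - 2.241
z_β = 0.33 · 6.325 - 2.241
z_β = -0.154

Power = Φ(z_β) = Φ(-0.154) ≈ 0.439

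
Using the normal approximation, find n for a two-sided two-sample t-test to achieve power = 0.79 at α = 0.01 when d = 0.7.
n = 47 per group

Sample size formula (two-sample t-test, normal approximation):
n = 2 · ((z_{α/2} + z_β) / d)²

z_{α/2} = 2.576 (for α = 0.01, two-sided)
z_β = 0.806 (for power = 0.79)
d = 0.7

n = 2 · ((2.576 + 0.806) / 0.7)²
n = 2 · (4.831)²
n ≈ 46.68
Round up to the next whole number: n = 47 per group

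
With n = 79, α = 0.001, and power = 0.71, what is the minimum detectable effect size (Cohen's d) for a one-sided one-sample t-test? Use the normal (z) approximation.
d ≈ 0.41

Minimum detectable effect (one-sample t-test, normal approximation):
d = (z_α + z_β) / √n
d = (3.090 + 0.553) / √79
d = 3.644 / 8.888
d ≈ 0.41

By Cohen's convention (0.2 small / 0.5 medium / 0.8 large): small effect.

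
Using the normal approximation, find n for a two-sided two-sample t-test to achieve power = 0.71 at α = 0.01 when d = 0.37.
n = 144 per group

Sample size formula (two-sample t-test, normal approximation):
n = 2 · ((z_{α/2} + z_β) / d)²

z_{α/2} = 2.576 (for α = 0.01, two-sided)
z_β = 0.553 (for power = 0.71)
d = 0.37

n = 2 · ((2.576 + 0.553) / 0.37)²
n = 2 · (8.457)²
n ≈ 143.04
Round up to the next whole number: n = 144 per group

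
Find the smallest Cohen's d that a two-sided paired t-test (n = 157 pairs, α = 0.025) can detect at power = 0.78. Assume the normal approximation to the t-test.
d ≈ 0.24

Minimum detectable effect (paired t-test, normal approximation):
d = (z_{α/2} + z_β) / √n
d = (2.241 + 0.772) / √157
d = 3.014 / 12.530
d ≈ 0.24

By Cohen's convention (0.2 small / 0.5 medium / 0.8 large): small effect.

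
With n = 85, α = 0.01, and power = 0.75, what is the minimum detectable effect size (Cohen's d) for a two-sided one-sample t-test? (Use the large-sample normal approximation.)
d ≈ 0.35

Minimum detectable effect (one-sample t-test, normal approximation):
d = (z_{α/2} + z_β) / √n
d = (2.576 + 0.674) / √85
d = 3.250 / 9.220
d ≈ 0.35

By Cohen's convention (0.2 small / 0.5 medium / 0.8 large): small effect.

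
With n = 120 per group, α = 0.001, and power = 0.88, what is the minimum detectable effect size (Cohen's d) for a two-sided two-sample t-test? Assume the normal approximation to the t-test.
d ≈ 0.58

Minimum detectable effect (two-sample t-test, normal approximation):
d = (z_{α/2} + z_β) / √(n/2)
d = (3.291 + 1.175) / √(120/2)
d = 4.466 / 7.746
d ≈ 0.58

By Cohen's convention (0.2 small / 0.5 medium / 0.8 large): medium effect.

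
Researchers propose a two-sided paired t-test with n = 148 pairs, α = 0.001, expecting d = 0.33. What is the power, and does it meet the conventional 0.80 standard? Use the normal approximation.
Power ≈ 0.77; the study is underpowered (power < 0.80)

Power calculation (paired t-test, normal approximation):
z_β = d · √n - z_{α/2}
z_β = 0.33 · √148 - 3.291
z_β = 0.33 · 12.166 - 3.291
z_β = 0.724

Power = Φ(z_β) = Φ(0.724) ≈ 0.765

Effect size d = 0.33 is small by Cohen's convention (0.2/0.5/0.8).

Threshold: power ≥ 0.80 is conventionally adequate.
Power ≈ 0.77 → the study is underpowered (power < 0.80).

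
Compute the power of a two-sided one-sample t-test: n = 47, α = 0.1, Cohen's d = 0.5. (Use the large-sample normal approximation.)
Power ≈ 0.96

Power calculation (one-sample t-test, normal approximation):
z_β = d · √n - z_{α/2}
z_β = 0.5 · √47 - 1.645
z_β = 0.5 · 6.856 - 1.645
z_β = 1.783

Power = Φ(z_β) = Φ(1.783) ≈ 0.963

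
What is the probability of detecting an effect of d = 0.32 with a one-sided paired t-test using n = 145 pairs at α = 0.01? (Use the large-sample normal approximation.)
Power ≈ 0.94

Power calculation (paired t-test, normal approximation):
z_β = d · √n - z_α
z_β = 0.32 · √145 - 2.326
z_β = 0.32 · 12.042 - 2.326
z_β = 1.527

Power = Φ(z_β) = Φ(1.527) ≈ 0.937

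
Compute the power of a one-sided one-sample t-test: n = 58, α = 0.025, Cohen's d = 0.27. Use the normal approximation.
Power ≈ 0.54

Power calculation (one-sample t-test, normal approximation):
z_β = d · √n - z_α
z_β = 0.27 · √58 - 1.960
z_β = 0.27 · 7.616 - 1.960
z_β = 0.096

Power = Φ(z_β) = Φ(0.096) ≈ 0.538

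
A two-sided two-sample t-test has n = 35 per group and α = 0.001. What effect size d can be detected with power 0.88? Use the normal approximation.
d ≈ 1.07

Minimum detectable effect (two-sample t-test, normal approximation):
d = (z_{α/2} + z_β) / √(n/2)
d = (3.291 + 1.175) / √(35/2)
d = 4.466 / 4.183
d ≈ 1.07

By Cohen's convention (0.2 small / 0.5 medium / 0.8 large): large effect.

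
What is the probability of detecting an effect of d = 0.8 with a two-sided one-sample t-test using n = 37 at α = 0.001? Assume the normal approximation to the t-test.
Power ≈ 0.94

Power calculation (one-sample t-test, normal approximation):
z_β = d · √n - z_{α/2}
z_β = 0.8 · √37 - 3.291
z_β = 0.8 · 6.083 - 3.291
z_β = 1.576

Power = Φ(z_β) = Φ(1.576) ≈ 0.942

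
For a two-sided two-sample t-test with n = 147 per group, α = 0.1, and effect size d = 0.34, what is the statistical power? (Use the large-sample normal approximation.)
Power ≈ 0.90

Power calculation (two-sample t-test, normal approximation):
z_β = d · √(n/2) - z_{α/2}
z_β = 0.34 · √(147/2) - 1.645
z_β = 0.34 · 8.573 - 1.645
z_β = 1.270

Power = Φ(z_β) = Φ(1.270) ≈ 0.898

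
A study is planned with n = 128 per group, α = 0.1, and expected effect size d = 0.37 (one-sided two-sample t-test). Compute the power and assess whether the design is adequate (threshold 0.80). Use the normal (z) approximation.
Power ≈ 0.95; the study is adequately powered (power ≥ 0.80)

Power calculation (two-sample t-test, normal approximation):
z_β = d · √(n/2) - z_α
z_β = 0.37 · √(128/2) - 1.282
z_β = 0.37 · 8.000 - 1.282
z_β = 1.678

Power = Φ(z_β) = Φ(1.678) ≈ 0.953

Effect size d = 0.37 is small by Cohen's convention (0.2/0.5/0.8).

Threshold: power ≥ 0.80 is conventionally adequate.
Power ≈ 0.95 → the study is adequately powered (power ≥ 0.80).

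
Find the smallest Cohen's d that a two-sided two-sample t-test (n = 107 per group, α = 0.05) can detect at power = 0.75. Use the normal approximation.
d ≈ 0.36

Minimum detectable effect (two-sample t-test, normal approximation):
d = (z_{α/2} + z_β) / √(n/2)
d = (1.960 + 0.674) / √(107/2)
d = 2.634 / 7.314
d ≈ 0.36

By Cohen's convention (0.2 small / 0.5 medium / 0.8 large): small effect.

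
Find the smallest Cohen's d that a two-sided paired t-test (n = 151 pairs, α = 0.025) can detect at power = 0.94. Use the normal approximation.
d ≈ 0.31

Minimum detectable effect (paired t-test, normal approximation):
d = (z_{α/2} + z_β) / √n
d = (2.241 + 1.555) / √151
d = 3.796 / 12.288
d ≈ 0.31

By Cohen's convention (0.2 small / 0.5 medium / 0.8 large): small effect.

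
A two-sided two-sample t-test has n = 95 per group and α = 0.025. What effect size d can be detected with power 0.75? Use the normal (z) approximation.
d ≈ 0.42

Minimum detectable effect (two-sample t-test, normal approximation):
d = (z_{α/2} + z_β) / √(n/2)
d = (2.241 + 0.674) / √(95/2)
d = 2.916 / 6.892
d ≈ 0.42

By Cohen's convention (0.2 small / 0.5 medium / 0.8 large): small effect.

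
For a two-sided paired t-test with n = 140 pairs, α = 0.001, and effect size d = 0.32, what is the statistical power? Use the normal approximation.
Power ≈ 0.69

Power calculation (paired t-test, normal approximation):
z_β = d · √n - z_{α/2}
z_β = 0.32 · √140 - 3.291
z_β = 0.32 · 11.832 - 3.291
z_β = 0.496

Power = Φ(z_β) = Φ(0.496) ≈ 0.690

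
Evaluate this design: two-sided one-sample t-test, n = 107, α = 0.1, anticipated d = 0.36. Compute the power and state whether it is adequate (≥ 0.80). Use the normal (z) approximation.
Power ≈ 0.98; the study is adequately powered (power ≥ 0.80)

Power calculation (one-sample t-test, normal approximation):
z_β = d · √n - z_{α/2}
z_β = 0.36 · √107 - 1.645
z_β = 0.36 · 10.344 - 1.645
z_β = 2.079

Power = Φ(z_β) = Φ(2.079) ≈ 0.981

Effect size d = 0.36 is small by Cohen's convention (0.2/0.5/0.8).

Threshold: power ≥ 0.80 is conventionally adequate.
Power ≈ 0.98 → the study is adequately powered (power ≥ 0.80).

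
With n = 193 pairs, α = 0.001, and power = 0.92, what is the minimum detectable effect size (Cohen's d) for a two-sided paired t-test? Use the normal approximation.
d ≈ 0.34

Minimum detectable effect (paired t-test, normal approximation):
d = (z_{α/2} + z_β) / √n
d = (3.291 + 1.405) / √193
d = 4.696 / 13.892
d ≈ 0.34

By Cohen's convention (0.2 small / 0.5 medium / 0.8 large): small effect.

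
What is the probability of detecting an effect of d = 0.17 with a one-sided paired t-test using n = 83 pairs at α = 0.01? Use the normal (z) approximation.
Power ≈ 0.22

Power calculation (paired t-test, normal approximation):
z_β = d · √n - z_α
z_β = 0.17 · √83 - 2.326
z_β = 0.17 · 9.110 - 2.326
z_β = -0.778

Power = Φ(z_β) = Φ(-0.778) ≈ 0.218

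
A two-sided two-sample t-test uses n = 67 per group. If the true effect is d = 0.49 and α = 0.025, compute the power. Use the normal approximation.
Power ≈ 0.72

Power calculation (two-sample t-test, normal approximation):
z_β = d · √(n/2) - z_{α/2}
z_β = 0.49 · √(67/2) - 2.241
z_β = 0.49 · 5.788 - 2.241
z_β = 0.595

Power = Φ(z_β) = Φ(0.595) ≈ 0.724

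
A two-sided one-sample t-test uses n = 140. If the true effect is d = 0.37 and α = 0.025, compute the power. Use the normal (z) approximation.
Power ≈ 0.98

Power calculation (one-sample t-test, normal approximation):
z_β = d · √n - z_{α/2}
z_β = 0.37 · √140 - 2.241
z_β = 0.37 · 11.832 - 2.241
z_β = 2.136

Power = Φ(z_β) = Φ(2.136) ≈ 0.984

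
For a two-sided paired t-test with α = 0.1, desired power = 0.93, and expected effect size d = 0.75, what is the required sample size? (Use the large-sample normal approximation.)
n = 18 pairs

Sample size formula (paired t-test, normal approximation):
n = ((z_{α/2} + z_β) / d)²

z_{α/2} = 1.645 (for α = 0.1, two-sided)
z_β = 1.476 (for power = 0.93)
d = 0.75

n = ((1.645 + 1.476) / 0.75)²
n = (4.161)²
n ≈ 17.31
Round up to the next whole number: n = 18 pairs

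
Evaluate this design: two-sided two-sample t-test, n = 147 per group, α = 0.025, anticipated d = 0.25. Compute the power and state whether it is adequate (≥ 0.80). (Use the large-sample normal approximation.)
Power ≈ 0.46; the study is underpowered (power < 0.80)

Power calculation (two-sample t-test, normal approximation):
z_β = d · √(n/2) - z_{α/2}
z_β = 0.25 · √(147/2) - 2.241
z_β = 0.25 · 8.573 - 2.241
z_β = -0.098

Power = Φ(z_β) = Φ(-0.098) ≈ 0.461

Effect size d = 0.25 is small by Cohen's convention (0.2/0.5/0.8).

Threshold: power ≥ 0.80 is conventionally adequate.
Power ≈ 0.46 → the study is underpowered (power < 0.80).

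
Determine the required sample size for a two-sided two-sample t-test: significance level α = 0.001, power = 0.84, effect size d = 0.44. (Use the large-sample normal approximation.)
n = 190 per group

Sample size formula (two-sample t-test, normal approximation):
n = 2 · ((z_{α/2} + z_β) / d)²

z_{α/2} = 3.291 (for α = 0.001, two-sided)
z_β = 0.994 (for power = 0.84)
d = 0.44

n = 2 · ((3.291 + 0.994) / 0.44)²
n = 2 · (9.739)²
n ≈ 189.70
Round up to the next whole number: n = 190 per group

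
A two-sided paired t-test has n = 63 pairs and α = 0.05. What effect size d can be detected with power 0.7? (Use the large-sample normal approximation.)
d ≈ 0.31

Minimum detectable effect (paired t-test, normal approximation):
d = (z_{α/2} + z_β) / √n
d = (1.960 + 0.524) / √63
d = 2.484 / 7.937
d ≈ 0.31

By Cohen's convention (0.2 small / 0.5 medium / 0.8 large): small effect.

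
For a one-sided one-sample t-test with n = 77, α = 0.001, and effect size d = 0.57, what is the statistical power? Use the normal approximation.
Power ≈ 0.97

Power calculation (one-sample t-test, normal approximation):
z_β = d · √n - z_α
z_β = 0.57 · √77 - 3.090
z_β = 0.57 · 8.775 - 3.090
z_β = 1.911

Power = Φ(z_β) = Φ(1.911) ≈ 0.972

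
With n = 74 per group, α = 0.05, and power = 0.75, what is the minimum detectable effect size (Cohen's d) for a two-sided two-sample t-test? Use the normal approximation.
d ≈ 0.43

Minimum detectable effect (two-sample t-test, normal approximation):
d = (z_{α/2} + z_β) / √(n/2)
d = (1.960 + 0.674) / √(74/2)
d = 2.634 / 6.083
d ≈ 0.43

By Cohen's convention (0.2 small / 0.5 medium / 0.8 large): small effect.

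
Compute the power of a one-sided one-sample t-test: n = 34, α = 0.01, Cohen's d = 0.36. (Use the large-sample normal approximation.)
Power ≈ 0.41

Power calculation (one-sample t-test, normal approximation):
z_β = d · √n - z_α
z_β = 0.36 · √34 - 2.326
z_β = 0.36 · 5.831 - 2.326
z_β = -0.227

Power = Φ(z_β) = Φ(-0.227) ≈ 0.410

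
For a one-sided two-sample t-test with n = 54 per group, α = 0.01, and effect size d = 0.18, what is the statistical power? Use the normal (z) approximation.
Power ≈ 0.08

Power calculation (two-sample t-test, normal approximation):
z_β = d · √(n/2) - z_α
z_β = 0.18 · √(54/2) - 2.326
z_β = 0.18 · 5.196 - 2.326
z_β = -1.391

Power = Φ(z_β) = Φ(-1.391) ≈ 0.082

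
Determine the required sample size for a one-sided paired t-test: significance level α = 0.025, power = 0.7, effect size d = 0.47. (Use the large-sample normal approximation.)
n = 28 pairs

Sample size formula (paired t-test, normal approximation):
n = ((z_α + z_β) / d)²

z_α = 1.960 (for α = 0.025, one-sided)
z_β = 0.524 (for power = 0.7)
d = 0.47

n = ((1.960 + 0.524) / 0.47)²
n = (5.285)²
n ≈ 27.93
Round up to the next whole number: n = 28 pairs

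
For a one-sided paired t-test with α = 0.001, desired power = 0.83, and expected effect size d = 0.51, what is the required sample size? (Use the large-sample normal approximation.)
n = 63 pairs

Sample size formula (paired t-test, normal approximation):
n = ((z_α + z_β) / d)²

z_α = 3.090 (for α = 0.001, one-sided)
z_β = 0.954 (for power = 0.83)
d = 0.51

n = ((3.090 + 0.954) / 0.51)²
n = (7.929)²
n ≈ 62.87
Round up to the next whole number: n = 63 pairs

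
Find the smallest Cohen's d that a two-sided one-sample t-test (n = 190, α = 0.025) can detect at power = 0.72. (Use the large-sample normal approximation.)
d ≈ 0.20

Minimum detectable effect (one-sample t-test, normal approximation):
d = (z_{α/2} + z_β) / √n
d = (2.241 + 0.583) / √190
d = 2.824 / 13.784
d ≈ 0.20

By Cohen's convention (0.2 small / 0.5 medium / 0.8 large): small effect.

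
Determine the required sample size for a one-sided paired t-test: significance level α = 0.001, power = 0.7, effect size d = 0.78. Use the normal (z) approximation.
n = 22 pairs

Sample size formula (paired t-test, normal approximation):
n = ((z_α + z_β) / d)²

z_α = 3.090 (for α = 0.001, one-sided)
z_β = 0.524 (for power = 0.7)
d = 0.78

n = ((3.090 + 0.524) / 0.78)²
n = (4.633)²
n ≈ 21.46
Round up to the next whole number: n = 22 pairs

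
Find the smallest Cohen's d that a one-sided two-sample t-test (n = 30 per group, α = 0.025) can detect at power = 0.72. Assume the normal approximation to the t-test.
d ≈ 0.66

Minimum detectable effect (two-sample t-test, normal approximation):
d = (z_α + z_β) / √(n/2)
d = (1.960 + 0.583) / √(30/2)
d = 2.543 / 3.873
d ≈ 0.66

By Cohen's convention (0.2 small / 0.5 medium / 0.8 large): medium effect.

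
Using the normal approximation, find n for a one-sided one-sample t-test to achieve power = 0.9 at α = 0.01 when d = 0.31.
n = 136

Sample size formula (one-sample t-test, normal approximation):
n = ((z_α + z_β) / d)²

z_α = 2.326 (for α = 0.01, one-sided)
z_β = 1.282 (for power = 0.9)
d = 0.31

n = ((2.326 + 1.282) / 0.31)²
n = (11.639)²
n ≈ 135.47
Round up to the next whole number: n = 136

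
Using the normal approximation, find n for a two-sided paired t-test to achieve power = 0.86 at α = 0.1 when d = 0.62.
n = 20 pairs

Sample size formula (paired t-test, normal approximation):
n = ((z_{α/2} + z_β) / d)²

z_{α/2} = 1.645 (for α = 0.1, two-sided)
z_β = 1.080 (for power = 0.86)
d = 0.62

n = ((1.645 + 1.080) / 0.62)²
n = (4.395)²
n ≈ 19.32
Round up to the next whole number: n = 20 pairs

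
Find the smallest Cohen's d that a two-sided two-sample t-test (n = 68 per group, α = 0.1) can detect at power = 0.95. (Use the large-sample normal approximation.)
d ≈ 0.56

Minimum detectable effect (two-sample t-test, normal approximation):
d = (z_{α/2} + z_β) / √(n/2)
d = (1.645 + 1.645) / √(68/2)
d = 3.290 / 5.831
d ≈ 0.56

By Cohen's convention (0.2 small / 0.5 medium / 0.8 large): medium effect.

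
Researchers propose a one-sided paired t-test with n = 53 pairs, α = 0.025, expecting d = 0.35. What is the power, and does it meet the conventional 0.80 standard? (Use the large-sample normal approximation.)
Power ≈ 0.72; the study is underpowered (power < 0.80)

Power calculation (paired t-test, normal approximation):
z_β = d · √n - z_α
z_β = 0.35 · √53 - 1.960
z_β = 0.35 · 7.280 - 1.960
z_β = 0.588

Power = Φ(z_β) = Φ(0.588) ≈ 0.722

Effect size d = 0.35 is small by Cohen's convention (0.2/0.5/0.8).

Threshold: power ≥ 0.80 is conventionally adequate.
Power ≈ 0.72 → the study is underpowered (power < 0.80).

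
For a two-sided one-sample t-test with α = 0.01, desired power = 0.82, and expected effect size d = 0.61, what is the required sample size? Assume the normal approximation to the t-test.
n = 33

Sample size formula (one-sample t-test, normal approximation):
n = ((z_{α/2} + z_β) / d)²

z_{α/2} = 2.576 (for α = 0.01, two-sided)
z_β = 0.915 (for power = 0.82)
d = 0.61

n = ((2.576 + 0.915) / 0.61)²
n = (5.723)²
n ≈ 32.75
Round up to the next whole number: n = 33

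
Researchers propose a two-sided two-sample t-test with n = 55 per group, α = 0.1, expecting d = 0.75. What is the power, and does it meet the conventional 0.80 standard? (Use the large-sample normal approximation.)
Power ≈ 0.99; the study is adequately powered (power ≥ 0.80)

Power calculation (two-sample t-test, normal approximation):
z_β = d · √(n/2) - z_{α/2}
z_β = 0.75 · √(55/2) - 1.645
z_β = 0.75 · 5.244 - 1.645
z_β = 2.288

Power = Φ(z_β) = Φ(2.288) ≈ 0.989

Effect size d = 0.75 is medium by Cohen's convention (0.2/0.5/0.8).

Threshold: power ≥ 0.80 is conventionally adequate.
Power ≈ 0.99 → the study is adequately powered (power ≥ 0.80).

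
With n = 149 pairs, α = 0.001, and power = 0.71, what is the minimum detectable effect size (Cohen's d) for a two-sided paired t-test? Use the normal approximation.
d ≈ 0.31

Minimum detectable effect (paired t-test, normal approximation):
d = (z_{α/2} + z_β) / √n
d = (3.291 + 0.553) / √149
d = 3.844 / 12.207
d ≈ 0.31

By Cohen's convention (0.2 small / 0.5 medium / 0.8 large): small effect.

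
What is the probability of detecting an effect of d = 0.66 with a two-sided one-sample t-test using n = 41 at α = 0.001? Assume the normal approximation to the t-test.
Power ≈ 0.83

Power calculation (one-sample t-test, normal approximation):
z_β = d · √n - z_{α/2}
z_β = 0.66 · √41 - 3.291
z_β = 0.66 · 6.403 - 3.291
z_β = 0.936

Power = Φ(z_β) = Φ(0.936) ≈ 0.825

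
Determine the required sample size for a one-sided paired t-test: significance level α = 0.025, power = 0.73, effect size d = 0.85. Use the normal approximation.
n = 10 pairs

Sample size formula (paired t-test, normal approximation):
n = ((z_α + z_β) / d)²

z_α = 1.960 (for α = 0.025, one-sided)
z_β = 0.613 (for power = 0.73)
d = 0.85

n = ((1.960 + 0.613) / 0.85)²
n = (3.027)²
n ≈ 9.16
Round up to the next whole number: n = 10 pairs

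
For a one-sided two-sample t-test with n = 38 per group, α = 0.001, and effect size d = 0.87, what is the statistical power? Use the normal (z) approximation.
Power ≈ 0.76

Power calculation (two-sample t-test, normal approximation):
z_β = d · √(n/2) - z_α
z_β = 0.87 · √(38/2) - 3.090
z_β = 0.87 · 4.359 - 3.090
z_β = 0.702

Power = Φ(z_β) = Φ(0.702) ≈ 0.759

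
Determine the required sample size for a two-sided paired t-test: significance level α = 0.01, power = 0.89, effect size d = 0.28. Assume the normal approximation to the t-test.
n = 185 pairs

Sample size formula (paired t-test, normal approximation):
n = ((z_{α/2} + z_β) / d)²

z_{α/2} = 2.576 (for α = 0.01, two-sided)
z_β = 1.227 (for power = 0.89)
d = 0.28

n = ((2.576 + 1.227) / 0.28)²
n = (13.582)²
n ≈ 184.47
Round up to the next whole number: n = 185 pairs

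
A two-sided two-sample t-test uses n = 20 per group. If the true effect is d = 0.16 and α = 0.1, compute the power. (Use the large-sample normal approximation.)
Power ≈ 0.13

Power calculation (two-sample t-test, normal approximation):
z_β = d · √(n/2) - z_{α/2}
z_β = 0.16 · √(20/2) - 1.645
z_β = 0.16 · 3.162 - 1.645
z_β = -1.139

Power = Φ(z_β) = Φ(-1.139) ≈ 0.127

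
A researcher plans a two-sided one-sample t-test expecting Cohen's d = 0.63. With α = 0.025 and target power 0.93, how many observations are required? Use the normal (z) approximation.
n = 35

Sample size formula (one-sample t-test, normal approximation):
n = ((z_{α/2} + z_β) / d)²

z_{α/2} = 2.241 (for α = 0.025, two-sided)
z_β = 1.476 (for power = 0.93)
d = 0.63

n = ((2.241 + 1.476) / 0.63)²
n = (5.900)²
n ≈ 34.81
Round up to the next whole number: n = 35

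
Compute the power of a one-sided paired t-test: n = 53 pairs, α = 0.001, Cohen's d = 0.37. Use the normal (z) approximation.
Power ≈ 0.35

Power calculation (paired t-test, normal approximation):
z_β = d · √n - z_α
z_β = 0.37 · √53 - 3.090
z_β = 0.37 · 7.280 - 3.090
z_β = -0.397

Power = Φ(z_β) = Φ(-0.397) ≈ 0.346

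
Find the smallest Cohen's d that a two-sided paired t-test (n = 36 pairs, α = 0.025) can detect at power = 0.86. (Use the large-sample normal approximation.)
d ≈ 0.55

Minimum detectable effect (paired t-test, normal approximation):
d = (z_{α/2} + z_β) / √n
d = (2.241 + 1.080) / √36
d = 3.322 / 6.000
d ≈ 0.55

By Cohen's convention (0.2 small / 0.5 medium / 0.8 large): medium effect.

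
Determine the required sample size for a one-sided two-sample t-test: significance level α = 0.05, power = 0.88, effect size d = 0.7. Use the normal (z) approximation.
n = 33 per group

Sample size formula (two-sample t-test, normal approximation):
n = 2 · ((z_α + z_β) / d)²

z_α = 1.645 (for α = 0.05, one-sided)
z_β = 1.175 (for power = 0.88)
d = 0.7

n = 2 · ((1.645 + 1.175) / 0.7)²
n = 2 · (4.029)²
n ≈ 32.47
Round up to the next whole number: n = 33 per group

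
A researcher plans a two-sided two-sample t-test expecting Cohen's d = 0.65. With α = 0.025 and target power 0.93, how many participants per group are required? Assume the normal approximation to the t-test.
n = 66 per group

Sample size formula (two-sample t-test, normal approximation):
n = 2 · ((z_{α/2} + z_β) / d)²

z_{α/2} = 2.241 (for α = 0.025, two-sided)
z_β = 1.476 (for power = 0.93)
d = 0.65

n = 2 · ((2.241 + 1.476) / 0.65)²
n = 2 · (5.718)²
n ≈ 65.39
Round up to the next whole number: n = 66 per group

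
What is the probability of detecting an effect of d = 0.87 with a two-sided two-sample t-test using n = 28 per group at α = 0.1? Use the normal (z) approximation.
Power ≈ 0.95

Power calculation (two-sample t-test, normal approximation):
z_β = d · √(n/2) - z_{α/2}
z_β = 0.87 · √(28/2) - 1.645
z_β = 0.87 · 3.742 - 1.645
z_β = 1.610

Power = Φ(z_β) = Φ(1.610) ≈ 0.946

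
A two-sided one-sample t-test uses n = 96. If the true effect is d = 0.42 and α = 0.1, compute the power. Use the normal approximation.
Power ≈ 0.99

Power calculation (one-sample t-test, normal approximation):
z_β = d · √n - z_{α/2}
z_β = 0.42 · √96 - 1.645
z_β = 0.42 · 9.798 - 1.645
z_β = 2.470

Power = Φ(z_β) = Φ(2.470) ≈ 0.993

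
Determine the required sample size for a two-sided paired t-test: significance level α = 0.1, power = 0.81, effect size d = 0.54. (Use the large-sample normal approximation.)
n = 22 pairs

Sample size formula (paired t-test, normal approximation):
n = ((z_{α/2} + z_β) / d)²

z_{α/2} = 1.645 (for α = 0.1, two-sided)
z_β = 0.878 (for power = 0.81)
d = 0.54

n = ((1.645 + 0.878) / 0.54)²
n = (4.672)²
n ≈ 21.83
Round up to the next whole number: n = 22 pairs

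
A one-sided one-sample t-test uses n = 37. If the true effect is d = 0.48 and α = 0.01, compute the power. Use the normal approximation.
Power ≈ 0.72

Power calculation (one-sample t-test, normal approximation):
z_β = d · √n - z_α
z_β = 0.48 · √37 - 2.326
z_β = 0.48 · 6.083 - 2.326
z_β = 0.593

Power = Φ(z_β) = Φ(0.593) ≈ 0.724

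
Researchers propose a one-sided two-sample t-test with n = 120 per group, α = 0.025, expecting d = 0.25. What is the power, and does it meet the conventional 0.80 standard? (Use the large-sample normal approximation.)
Power ≈ 0.49; the study is underpowered (power < 0.80)

Power calculation (two-sample t-test, normal approximation):
z_β = d · √(n/2) - z_α
z_β = 0.25 · √(120/2) - 1.960
z_β = 0.25 · 7.746 - 1.960
z_β = -0.023

Power = Φ(z_β) = Φ(-0.023) ≈ 0.491

Effect size d = 0.25 is small by Cohen's convention (0.2/0.5/0.8).

Threshold: power ≥ 0.80 is conventionally adequate.
Power ≈ 0.49 → the study is underpowered (power < 0.80).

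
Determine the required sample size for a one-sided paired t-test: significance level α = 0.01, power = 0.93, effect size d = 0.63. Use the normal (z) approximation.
n = 37 pairs

Sample size formula (paired t-test, normal approximation):
n = ((z_α + z_β) / d)²

z_α = 2.326 (for α = 0.01, one-sided)
z_β = 1.476 (for power = 0.93)
d = 0.63

n = ((2.326 + 1.476) / 0.63)²
n = (6.035)²
n ≈ 36.42
Round up to the next whole number: n = 37 pairs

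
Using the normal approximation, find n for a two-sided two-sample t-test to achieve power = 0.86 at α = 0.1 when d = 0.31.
n = 155 per group

Sample size formula (two-sample t-test, normal approximation):
n = 2 · ((z_{α/2} + z_β) / d)²

z_{α/2} = 1.645 (for α = 0.1, two-sided)
z_β = 1.080 (for power = 0.86)
d = 0.31

n = 2 · ((1.645 + 1.080) / 0.31)²
n = 2 · (8.790)²
n ≈ 154.53
Round up to the next whole number: n = 155 per group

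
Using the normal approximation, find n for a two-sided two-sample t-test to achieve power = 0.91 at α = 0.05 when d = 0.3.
n = 243 per group

Sample size formula (two-sample t-test, normal approximation):
n = 2 · ((z_{α/2} + z_β) / d)²

z_{α/2} = 1.960 (for α = 0.05, two-sided)
z_β = 1.341 (for power = 0.91)
d = 0.3

n = 2 · ((1.960 + 1.341) / 0.3)²
n = 2 · (11.003)²
n ≈ 242.13
Round up to the next whole number: n = 243 per group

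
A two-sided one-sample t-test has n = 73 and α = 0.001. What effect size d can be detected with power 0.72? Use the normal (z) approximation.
d ≈ 0.45

Minimum detectable effect (one-sample t-test, normal approximation):
d = (z_{α/2} + z_β) / √n
d = (3.291 + 0.583) / √73
d = 3.873 / 8.544
d ≈ 0.45

By Cohen's convention (0.2 small / 0.5 medium / 0.8 large): small effect.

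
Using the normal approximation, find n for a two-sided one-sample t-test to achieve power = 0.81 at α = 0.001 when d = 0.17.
n = 602

Sample size formula (one-sample t-test, normal approximation):
n = ((z_{α/2} + z_β) / d)²

z_{α/2} = 3.291 (for α = 0.001, two-sided)
z_β = 0.878 (for power = 0.81)
d = 0.17

n = ((3.291 + 0.878) / 0.17)²
n = (24.524)²
n ≈ 601.43
Round up to the next whole number: n = 602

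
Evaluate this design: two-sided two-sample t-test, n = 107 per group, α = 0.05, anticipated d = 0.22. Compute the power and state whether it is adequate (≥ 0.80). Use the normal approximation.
Power ≈ 0.36; the study is underpowered (power < 0.80)

Power calculation (two-sample t-test, normal approximation):
z_β = d · √(n/2) - z_{α/2}
z_β = 0.22 · √(107/2) - 1.960
z_β = 0.22 · 7.314 - 1.960
z_β = -0.351

Power = Φ(z_β) = Φ(-0.351) ≈ 0.363

Effect size d = 0.22 is small by Cohen's convention (0.2/0.5/0.8).

Threshold: power ≥ 0.80 is conventionally adequate.
Power ≈ 0.36 → the study is underpowered (power < 0.80).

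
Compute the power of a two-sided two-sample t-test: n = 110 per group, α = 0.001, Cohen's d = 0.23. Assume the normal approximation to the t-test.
Power ≈ 0.06

Power calculation (two-sample t-test, normal approximation):
z_β = d · √(n/2) - z_{α/2}
z_β = 0.23 · √(110/2) - 3.291
z_β = 0.23 · 7.416 - 3.291
z_β = -1.585

Power = Φ(z_β) = Φ(-1.585) ≈ 0.057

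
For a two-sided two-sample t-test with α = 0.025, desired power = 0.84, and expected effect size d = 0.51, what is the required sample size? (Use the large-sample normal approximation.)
n = 81 per group

Sample size formula (two-sample t-test, normal approximation):
n = 2 · ((z_{α/2} + z_β) / d)²

z_{α/2} = 2.241 (for α = 0.025, two-sided)
z_β = 0.994 (for power = 0.84)
d = 0.51

n = 2 · ((2.241 + 0.994) / 0.51)²
n = 2 · (6.343)²
n ≈ 80.47
Round up to the next whole number: n = 81 per group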